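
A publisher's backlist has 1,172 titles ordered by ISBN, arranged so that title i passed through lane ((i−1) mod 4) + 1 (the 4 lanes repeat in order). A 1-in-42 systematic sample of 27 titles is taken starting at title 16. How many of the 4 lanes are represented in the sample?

Consecutive selections differ by k = 42, so their lane numbers differ by 42 mod 4 = 2.
gcd(42, 4) = 2, so the sample visits 4/2 = 2 distinct residues mod 4.
Start 16 is lane 4; the lanes hit are 2, 4.

2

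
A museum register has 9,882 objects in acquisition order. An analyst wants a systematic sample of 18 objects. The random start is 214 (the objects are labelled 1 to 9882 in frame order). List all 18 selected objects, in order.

k = N/n = 9882/18 = 549
object 1: 214
object 2: 214 + 549 = 763
object 3: 763 + 549 = 1312
object 4: 1312 + 549 = 1861
object 5: 1861 + 549 = 2410
object 6: 2410 + 549 = 2959
object 7: 2959 + 549 = 3508
object 8: 3508 + 549 = 4057
object 9: 4057 + 549 = 4606
object 10: 4606 + 549 = 5155
object 11: 5155 + 549 = 5704
object 12: 5704 + 549 = 6253
object 13: 6253 + 549 = 6802
object 14: 6802 + 549 = 7351
object 15: 7351 + 549 = 7900
object 16: 7900 + 549 = 8449
object 17: 8449 + 549 = 8998
object 18: 8998 + 549 = 9547

214, 763, 1312, 1861, 2410, 2959, 3508, 4057, 4606, 5155, 5704, 6253, 6802, 7351, 7900, 8449, 8998, 9547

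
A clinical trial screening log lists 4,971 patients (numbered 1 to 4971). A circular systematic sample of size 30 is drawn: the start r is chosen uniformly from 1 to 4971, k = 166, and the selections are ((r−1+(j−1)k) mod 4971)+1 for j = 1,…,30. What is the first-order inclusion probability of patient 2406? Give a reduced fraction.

10/1657

For each position j, as r ranges over 1…4971 the j-th selection hits every patient exactly once, so patient 2406 is selected for exactly 30 of the 4971 starts.
Inclusion probability = 30/4971 = 10/1657.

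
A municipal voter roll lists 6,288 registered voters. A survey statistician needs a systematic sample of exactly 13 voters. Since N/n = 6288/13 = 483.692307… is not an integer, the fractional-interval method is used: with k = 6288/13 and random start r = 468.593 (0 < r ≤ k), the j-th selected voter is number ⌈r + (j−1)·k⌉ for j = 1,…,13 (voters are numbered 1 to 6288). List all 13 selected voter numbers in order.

469, 953, 1436, 1920, 2404, 2888, 3371, 3855, 4339, 4822, 5306, 5790, 6273

j=1: r + 0k = 468.593 → ⌈·⌉ = 469
j=2: r + 1k = 952.285307… → ⌈·⌉ = 953
j=3: r + 2k = 1435.977615… → ⌈·⌉ = 1436
j=4: r + 3k = 1919.669923… → ⌈·⌉ = 1920
j=5: r + 4k = 2403.362230… → ⌈·⌉ = 2404
j=6: r + 5k = 2887.054538… → ⌈·⌉ = 2888
j=7: r + 6k = 3370.746846… → ⌈·⌉ = 3371
j=8: r + 7k = 3854.439153… → ⌈·⌉ = 3855
j=9: r + 8k = 4338.131461… → ⌈·⌉ = 4339
j=10: r + 9k = 4821.823769… → ⌈·⌉ = 4822
j=11: r + 10k = 5305.516076… → ⌈·⌉ = 5306
j=12: r + 11k = 5789.208384… → ⌈·⌉ = 5790
j=13: r + 12k = 6272.900692… → ⌈·⌉ = 6273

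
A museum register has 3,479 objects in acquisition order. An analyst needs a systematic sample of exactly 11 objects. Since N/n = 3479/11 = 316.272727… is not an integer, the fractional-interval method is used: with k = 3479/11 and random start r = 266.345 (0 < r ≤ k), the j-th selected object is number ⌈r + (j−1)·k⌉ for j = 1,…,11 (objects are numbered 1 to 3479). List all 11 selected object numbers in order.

267, 583, 899, 1216, 1532, 1848, 2164, 2481, 2797, 3113, 3430

j=1: r + 0k = 266.345 → ⌈·⌉ = 267
j=2: r + 1k = 582.617727… → ⌈·⌉ = 583
j=3: r + 2k = 898.890454… → ⌈·⌉ = 899
j=4: r + 3k = 1215.163181… → ⌈·⌉ = 1216
j=5: r + 4k = 1531.435909… → ⌈·⌉ = 1532
j=6: r + 5k = 1847.708636… → ⌈·⌉ = 1848
j=7: r + 6k = 2163.981363… → ⌈·⌉ = 2164
j=8: r + 7k = 2480.254090… → ⌈·⌉ = 2481
j=9: r + 8k = 2796.526818… → ⌈·⌉ = 2797
j=10: r + 9k = 3112.799545… → ⌈·⌉ = 3113
j=11: r + 10k = 3429.072272… → ⌈·⌉ = 3430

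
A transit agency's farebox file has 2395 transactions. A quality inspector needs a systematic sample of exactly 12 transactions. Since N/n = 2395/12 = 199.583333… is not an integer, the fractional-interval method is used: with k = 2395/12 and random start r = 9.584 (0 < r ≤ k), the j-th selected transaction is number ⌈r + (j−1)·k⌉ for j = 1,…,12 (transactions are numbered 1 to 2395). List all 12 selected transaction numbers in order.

j=1: r + 0k = 9.584 → ⌈·⌉ = 10
j=2: r + 1k = 209.167333… → ⌈·⌉ = 210
j=3: r + 2k = 408.750666… → ⌈·⌉ = 409
j=4: r + 3k = 608.334 → ⌈·⌉ = 609
j=5: r + 4k = 807.917333… → ⌈·⌉ = 808
j=6: r + 5k = 1007.500666… → ⌈·⌉ = 1008
j=7: r + 6k = 1207.084 → ⌈·⌉ = 1208
j=8: r + 7k = 1406.667333… → ⌈·⌉ = 1407
j=9: r + 8k = 1606.250666… → ⌈·⌉ = 1607
j=10: r + 9k = 1805.834 → ⌈·⌉ = 1806
j=11: r + 10k = 2005.417333… → ⌈·⌉ = 2006
j=12: r + 11k = 2205.000666… → ⌈·⌉ = 2206

10, 210, 409, 609, 808, 1008, 1208, 1407, 1607, 1806, 2006, 2206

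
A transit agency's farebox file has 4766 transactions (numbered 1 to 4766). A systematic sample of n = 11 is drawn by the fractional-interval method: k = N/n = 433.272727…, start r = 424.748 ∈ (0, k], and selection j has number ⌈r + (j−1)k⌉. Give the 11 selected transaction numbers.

425, 859, 1292, 1725, 2158, 2592, 3025, 3458, 3891, 4325, 4758

j=1: r + 0k = 424.748 → ⌈·⌉ = 425
j=2: r + 1k = 858.020727… → ⌈·⌉ = 859
j=3: r + 2k = 1291.293454… → ⌈·⌉ = 1292
j=4: r + 3k = 1724.566181… → ⌈·⌉ = 1725
j=5: r + 4k = 2157.838909… → ⌈·⌉ = 2158
j=6: r + 5k = 2591.111636… → ⌈·⌉ = 2592
j=7: r + 6k = 3024.384363… → ⌈·⌉ = 3025
j=8: r + 7k = 3457.657090… → ⌈·⌉ = 3458
j=9: r + 8k = 3890.929818… → ⌈·⌉ = 3891
j=10: r + 9k = 4324.202545… → ⌈·⌉ = 4325
j=11: r + 10k = 4757.475272… → ⌈·⌉ = 4758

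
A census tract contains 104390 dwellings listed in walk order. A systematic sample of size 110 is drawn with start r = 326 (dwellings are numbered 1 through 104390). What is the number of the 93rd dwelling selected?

k = 104390/110 = 949
93rd selection = r + (93−1)·k = 326 + 92×949 = 326 + 87308 = 87634

87634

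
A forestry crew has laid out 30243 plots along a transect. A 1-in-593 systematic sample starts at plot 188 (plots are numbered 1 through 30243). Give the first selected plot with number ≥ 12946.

k = 593
Steps past start: ⌈(12946 − 188)/593⌉ = ⌈12758/593⌉ = 22
Selected plot: 188 + 22×593 = 13234

13234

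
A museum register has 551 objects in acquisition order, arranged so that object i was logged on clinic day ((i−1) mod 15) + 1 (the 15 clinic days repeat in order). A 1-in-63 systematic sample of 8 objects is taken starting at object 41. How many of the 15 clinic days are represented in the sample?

Consecutive selections differ by k = 63, so their clinic day numbers differ by 63 mod 15 = 3.
gcd(63, 15) = 3, so the sample visits 15/3 = 5 distinct residues mod 15.
Start 41 is clinic day 11; the clinic days hit are 2, 5, 8, 11, 14.

5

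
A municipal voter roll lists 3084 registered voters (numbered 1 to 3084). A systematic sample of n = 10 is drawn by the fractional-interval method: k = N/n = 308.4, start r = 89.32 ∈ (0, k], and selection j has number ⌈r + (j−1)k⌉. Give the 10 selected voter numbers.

j=1: r + 0k = 89.32 → ⌈·⌉ = 90
j=2: r + 1k = 397.72 → ⌈·⌉ = 398
j=3: r + 2k = 706.12 → ⌈·⌉ = 707
j=4: r + 3k = 1014.52 → ⌈·⌉ = 1015
j=5: r + 4k = 1322.92 → ⌈·⌉ = 1323
j=6: r + 5k = 1631.32 → ⌈·⌉ = 1632
j=7: r + 6k = 1939.72 → ⌈·⌉ = 1940
j=8: r + 7k = 2248.12 → ⌈·⌉ = 2249
j=9: r + 8k = 2556.52 → ⌈·⌉ = 2557
j=10: r + 9k = 2864.92 → ⌈·⌉ = 2865

90, 398, 707, 1015, 1323, 1632, 1940, 2249, 2557, 2865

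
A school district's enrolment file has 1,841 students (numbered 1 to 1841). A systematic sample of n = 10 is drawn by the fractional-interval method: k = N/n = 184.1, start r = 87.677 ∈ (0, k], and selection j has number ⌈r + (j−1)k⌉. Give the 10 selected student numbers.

88, 272, 456, 640, 825, 1009, 1193, 1377, 1561, 1745

j=1: r + 0k = 87.677 → ⌈·⌉ = 88
j=2: r + 1k = 271.777 → ⌈·⌉ = 272
j=3: r + 2k = 455.877 → ⌈·⌉ = 456
j=4: r + 3k = 639.977 → ⌈·⌉ = 640
j=5: r + 4k = 824.077 → ⌈·⌉ = 825
j=6: r + 5k = 1008.177 → ⌈·⌉ = 1009
j=7: r + 6k = 1192.277 → ⌈·⌉ = 1193
j=8: r + 7k = 1376.377 → ⌈·⌉ = 1377
j=9: r + 8k = 1560.477 → ⌈·⌉ = 1561
j=10: r + 9k = 1744.577 → ⌈·⌉ = 1745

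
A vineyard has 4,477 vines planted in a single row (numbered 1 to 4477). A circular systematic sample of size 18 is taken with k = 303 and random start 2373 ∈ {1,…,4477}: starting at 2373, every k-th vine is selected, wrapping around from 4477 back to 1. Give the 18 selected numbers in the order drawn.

2373, 2676, 2979, 3282, 3585, 3888, 4191, 17, 320, 623, 926, 1229, 1532, 1835, 2138, 2441, 2744, 3047

Selection 1: 2373
Selection 2: 2373 + 303 = 2676
Selection 3: 2676 + 303 = 2979
Selection 4: 2979 + 303 = 3282
Selection 5: 3282 + 303 = 3585
Selection 6: 3585 + 303 = 3888
Selection 7: 3888 + 303 = 4191
Selection 8: 4191 + 303 = 4494 → 4494 − 4477 = 17
Selection 9: 17 + 303 = 320
Selection 10: 320 + 303 = 623
Selection 11: 623 + 303 = 926
Selection 12: 926 + 303 = 1229
Selection 13: 1229 + 303 = 1532
Selection 14: 1532 + 303 = 1835
Selection 15: 1835 + 303 = 2138
Selection 16: 2138 + 303 = 2441
Selection 17: 2441 + 303 = 2744
Selection 18: 2744 + 303 = 3047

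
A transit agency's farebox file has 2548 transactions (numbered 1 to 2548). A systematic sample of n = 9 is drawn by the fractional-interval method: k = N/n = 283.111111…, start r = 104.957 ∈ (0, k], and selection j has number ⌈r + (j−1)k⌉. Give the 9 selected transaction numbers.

105, 389, 672, 955, 1238, 1521, 1804, 2087, 2370

j=1: r + 0k = 104.957 → ⌈·⌉ = 105
j=2: r + 1k = 388.068111… → ⌈·⌉ = 389
j=3: r + 2k = 671.179222… → ⌈·⌉ = 672
j=4: r + 3k = 954.290333… → ⌈·⌉ = 955
j=5: r + 4k = 1237.401444… → ⌈·⌉ = 1238
j=6: r + 5k = 1520.512555… → ⌈·⌉ = 1521
j=7: r + 6k = 1803.623666… → ⌈·⌉ = 1804
j=8: r + 7k = 2086.734777… → ⌈·⌉ = 2087
j=9: r + 8k = 2369.845888… → ⌈·⌉ = 2370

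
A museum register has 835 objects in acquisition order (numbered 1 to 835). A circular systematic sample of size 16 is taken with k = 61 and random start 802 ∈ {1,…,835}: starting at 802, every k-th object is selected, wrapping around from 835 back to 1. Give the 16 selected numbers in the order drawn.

Selection 1: 802
Selection 2: 802 + 61 = 863 → 863 − 835 = 28
Selection 3: 28 + 61 = 89
Selection 4: 89 + 61 = 150
Selection 5: 150 + 61 = 211
Selection 6: 211 + 61 = 272
Selection 7: 272 + 61 = 333
Selection 8: 333 + 61 = 394
Selection 9: 394 + 61 = 455
Selection 10: 455 + 61 = 516
Selection 11: 516 + 61 = 577
Selection 12: 577 + 61 = 638
Selection 13: 638 + 61 = 699
Selection 14: 699 + 61 = 760
Selection 15: 760 + 61 = 821
Selection 16: 821 + 61 = 882 → 882 − 835 = 47

802, 28, 89, 150, 211, 272, 333, 394, 455, 516, 577, 638, 699, 760, 821, 47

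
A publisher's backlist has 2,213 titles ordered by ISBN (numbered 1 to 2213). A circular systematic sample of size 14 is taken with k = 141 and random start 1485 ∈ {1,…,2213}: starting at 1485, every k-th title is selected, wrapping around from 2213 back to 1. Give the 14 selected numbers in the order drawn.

1485, 1626, 1767, 1908, 2049, 2190, 118, 259, 400, 541, 682, 823, 964, 1105

Selection 1: 1485
Selection 2: 1485 + 141 = 1626
Selection 3: 1626 + 141 = 1767
Selection 4: 1767 + 141 = 1908
Selection 5: 1908 + 141 = 2049
Selection 6: 2049 + 141 = 2190
Selection 7: 2190 + 141 = 2331 → 2331 − 2213 = 118
Selection 8: 118 + 141 = 259
Selection 9: 259 + 141 = 400
Selection 10: 400 + 141 = 541
Selection 11: 541 + 141 = 682
Selection 12: 682 + 141 = 823
Selection 13: 823 + 141 = 964
Selection 14: 964 + 141 = 1105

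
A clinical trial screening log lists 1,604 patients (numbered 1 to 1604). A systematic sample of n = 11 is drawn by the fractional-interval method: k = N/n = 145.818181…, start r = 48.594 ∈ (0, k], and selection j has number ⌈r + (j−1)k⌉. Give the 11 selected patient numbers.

49, 195, 341, 487, 632, 778, 924, 1070, 1216, 1361, 1507

j=1: r + 0k = 48.594 → ⌈·⌉ = 49
j=2: r + 1k = 194.412181… → ⌈·⌉ = 195
j=3: r + 2k = 340.230363… → ⌈·⌉ = 341
j=4: r + 3k = 486.048545… → ⌈·⌉ = 487
j=5: r + 4k = 631.866727… → ⌈·⌉ = 632
j=6: r + 5k = 777.684909… → ⌈·⌉ = 778
j=7: r + 6k = 923.503090… → ⌈·⌉ = 924
j=8: r + 7k = 1069.321272… → ⌈·⌉ = 1070
j=9: r + 8k = 1215.139454… → ⌈·⌉ = 1216
j=10: r + 9k = 1360.957636… → ⌈·⌉ = 1361
j=11: r + 10k = 1506.775818… → ⌈·⌉ = 1507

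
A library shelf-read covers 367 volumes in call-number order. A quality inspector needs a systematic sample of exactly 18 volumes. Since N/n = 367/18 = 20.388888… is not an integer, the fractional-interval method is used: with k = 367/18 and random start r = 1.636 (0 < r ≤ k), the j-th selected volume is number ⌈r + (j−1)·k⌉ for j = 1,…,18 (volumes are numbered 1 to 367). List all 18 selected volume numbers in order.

2, 23, 43, 63, 84, 104, 124, 145, 165, 186, 206, 226, 247, 267, 288, 308, 328, 349

j=1: r + 0k = 1.636 → ⌈·⌉ = 2
j=2: r + 1k = 22.024888… → ⌈·⌉ = 23
j=3: r + 2k = 42.413777… → ⌈·⌉ = 43
j=4: r + 3k = 62.802666… → ⌈·⌉ = 63
j=5: r + 4k = 83.191555… → ⌈·⌉ = 84
j=6: r + 5k = 103.580444… → ⌈·⌉ = 104
j=7: r + 6k = 123.969333… → ⌈·⌉ = 124
j=8: r + 7k = 144.358222… → ⌈·⌉ = 145
j=9: r + 8k = 164.747111… → ⌈·⌉ = 165
j=10: r + 9k = 185.136 → ⌈·⌉ = 186
j=11: r + 10k = 205.524888… → ⌈·⌉ = 206
j=12: r + 11k = 225.913777… → ⌈·⌉ = 226
j=13: r + 12k = 246.302666… → ⌈·⌉ = 247
j=14: r + 13k = 266.691555… → ⌈·⌉ = 267
j=15: r + 14k = 287.080444… → ⌈·⌉ = 288
j=16: r + 15k = 307.469333… → ⌈·⌉ = 308
j=17: r + 16k = 327.858222… → ⌈·⌉ = 328
j=18: r + 17k = 348.247111… → ⌈·⌉ = 349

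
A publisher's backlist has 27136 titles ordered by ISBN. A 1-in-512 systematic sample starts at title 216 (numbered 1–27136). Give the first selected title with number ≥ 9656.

k = 512
Steps past start: ⌈(9656 − 216)/512⌉ = ⌈9440/512⌉ = 19
Selected title: 216 + 19×512 = 9944

9944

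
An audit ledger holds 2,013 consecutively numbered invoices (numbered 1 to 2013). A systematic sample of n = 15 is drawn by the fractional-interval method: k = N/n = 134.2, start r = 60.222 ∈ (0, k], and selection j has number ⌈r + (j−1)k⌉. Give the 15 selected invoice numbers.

j=1: r + 0k = 60.222 → ⌈·⌉ = 61
j=2: r + 1k = 194.422 → ⌈·⌉ = 195
j=3: r + 2k = 328.622 → ⌈·⌉ = 329
j=4: r + 3k = 462.822 → ⌈·⌉ = 463
j=5: r + 4k = 597.022 → ⌈·⌉ = 598
j=6: r + 5k = 731.222 → ⌈·⌉ = 732
j=7: r + 6k = 865.422 → ⌈·⌉ = 866
j=8: r + 7k = 999.622 → ⌈·⌉ = 1000
j=9: r + 8k = 1133.822 → ⌈·⌉ = 1134
j=10: r + 9k = 1268.022 → ⌈·⌉ = 1269
j=11: r + 10k = 1402.222 → ⌈·⌉ = 1403
j=12: r + 11k = 1536.422 → ⌈·⌉ = 1537
j=13: r + 12k = 1670.622 → ⌈·⌉ = 1671
j=14: r + 13k = 1804.822 → ⌈·⌉ = 1805
j=15: r + 14k = 1939.022 → ⌈·⌉ = 1940

61, 195, 329, 463, 598, 732, 866, 1000, 1134, 1269, 1403, 1537, 1671, 1805, 1940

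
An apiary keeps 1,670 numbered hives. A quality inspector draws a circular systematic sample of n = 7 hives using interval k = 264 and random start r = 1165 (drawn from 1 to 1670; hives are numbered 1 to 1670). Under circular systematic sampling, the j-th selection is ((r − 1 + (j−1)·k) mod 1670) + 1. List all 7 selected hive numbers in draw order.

Selection 1: 1165
Selection 2: 1165 + 264 = 1429
Selection 3: 1429 + 264 = 1693 → 1693 − 1670 = 23
Selection 4: 23 + 264 = 287
Selection 5: 287 + 264 = 551
Selection 6: 551 + 264 = 815
Selection 7: 815 + 264 = 1079

1165, 1429, 23, 287, 551, 815, 1079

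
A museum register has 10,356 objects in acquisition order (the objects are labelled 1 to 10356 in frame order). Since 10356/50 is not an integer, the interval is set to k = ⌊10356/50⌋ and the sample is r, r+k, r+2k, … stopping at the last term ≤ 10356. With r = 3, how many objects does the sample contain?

k = ⌊10356/50⌋ = 207
Achieved size = ⌊(10356 − 3)/207⌋ + 1 = ⌊10353/207⌋ + 1 = 50 + 1 = 51
(last selection: 3 + 50×207 = 10353 ≤ 10356; next would be 10560 > 10356)

51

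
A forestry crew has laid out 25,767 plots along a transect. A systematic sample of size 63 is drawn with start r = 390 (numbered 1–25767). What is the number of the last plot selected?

k = 25767/63 = 409
63rd selection = r + (63−1)·k = 390 + 62×409 = 390 + 25358 = 25748

25748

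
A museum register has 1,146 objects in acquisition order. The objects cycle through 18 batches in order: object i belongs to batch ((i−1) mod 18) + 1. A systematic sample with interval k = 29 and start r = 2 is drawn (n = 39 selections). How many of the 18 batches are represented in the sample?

Consecutive selections differ by k = 29, so their batch numbers differ by 29 mod 18 = 11.
gcd(29, 18) = 1, so the sample visits 18/1 = 18 distinct residues mod 18.
Start 2 is batch 2; the batches hit are 1, 2, 3, 4, 5, 6, 7, 8, 9, 10, 11, 12, 13, 14, 15, 16, 17, 18.

18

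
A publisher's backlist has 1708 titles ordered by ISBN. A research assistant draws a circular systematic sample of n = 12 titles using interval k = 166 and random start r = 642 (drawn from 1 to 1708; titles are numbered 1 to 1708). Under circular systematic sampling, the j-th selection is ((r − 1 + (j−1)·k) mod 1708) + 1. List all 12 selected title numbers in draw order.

642, 808, 974, 1140, 1306, 1472, 1638, 96, 262, 428, 594, 760

Selection 1: 642
Selection 2: 642 + 166 = 808
Selection 3: 808 + 166 = 974
Selection 4: 974 + 166 = 1140
Selection 5: 1140 + 166 = 1306
Selection 6: 1306 + 166 = 1472
Selection 7: 1472 + 166 = 1638
Selection 8: 1638 + 166 = 1804 → 1804 − 1708 = 96
Selection 9: 96 + 166 = 262
Selection 10: 262 + 166 = 428
Selection 11: 428 + 166 = 594
Selection 12: 594 + 166 = 760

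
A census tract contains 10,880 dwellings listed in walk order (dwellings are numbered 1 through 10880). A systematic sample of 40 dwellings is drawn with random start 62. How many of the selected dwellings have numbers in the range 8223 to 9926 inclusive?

6

k = 10880/40 = 272
First selection ≥ 8223: 62 + ⌈(8223−62)/272⌉·272 = 62 + 31×272 = 8494
Last selection ≤ 9926: 62 + ⌊(9926−62)/272⌋·272 = 62 + 36×272 = 9854
Count = 36 − 31 + 1 = 6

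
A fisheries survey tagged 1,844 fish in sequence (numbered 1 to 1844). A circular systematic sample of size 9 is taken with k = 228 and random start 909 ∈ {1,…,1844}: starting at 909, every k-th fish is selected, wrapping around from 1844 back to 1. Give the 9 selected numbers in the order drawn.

Selection 1: 909
Selection 2: 909 + 228 = 1137
Selection 3: 1137 + 228 = 1365
Selection 4: 1365 + 228 = 1593
Selection 5: 1593 + 228 = 1821
Selection 6: 1821 + 228 = 2049 → 2049 − 1844 = 205
Selection 7: 205 + 228 = 433
Selection 8: 433 + 228 = 661
Selection 9: 661 + 228 = 889

909, 1137, 1365, 1593, 1821, 205, 433, 661, 889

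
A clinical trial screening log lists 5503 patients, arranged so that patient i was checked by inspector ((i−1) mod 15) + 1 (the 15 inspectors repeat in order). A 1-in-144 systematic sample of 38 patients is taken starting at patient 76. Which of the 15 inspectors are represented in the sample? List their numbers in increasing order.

Consecutive selections differ by k = 144, so their inspector numbers differ by 144 mod 15 = 9.
gcd(144, 15) = 3, so the sample visits 15/3 = 5 distinct residues mod 15.
Start 76 is inspector 1; the inspectors hit are 1, 4, 7, 10, 13.

1, 4, 7, 10, 13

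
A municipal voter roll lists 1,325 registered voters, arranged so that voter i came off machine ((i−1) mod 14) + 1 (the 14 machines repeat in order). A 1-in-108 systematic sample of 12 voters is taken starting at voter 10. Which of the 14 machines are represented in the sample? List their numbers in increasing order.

Consecutive selections differ by k = 108, so their machine numbers differ by 108 mod 14 = 10.
gcd(108, 14) = 2, so the sample visits 14/2 = 7 distinct residues mod 14.
Start 10 is machine 10; the machines hit are 2, 4, 6, 8, 10, 12, 14.

2, 4, 6, 8, 10, 12, 14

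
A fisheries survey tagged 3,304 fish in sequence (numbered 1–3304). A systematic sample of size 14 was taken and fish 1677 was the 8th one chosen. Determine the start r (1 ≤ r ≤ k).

k = 3304/14 = 236
r = 1677 − (8−1)×236 = 1677 − 1652 = 25

25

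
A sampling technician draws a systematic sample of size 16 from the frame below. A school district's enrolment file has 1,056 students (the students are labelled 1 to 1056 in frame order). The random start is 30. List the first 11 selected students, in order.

30, 96, 162, 228, 294, 360, 426, 492, 558, 624, 690

k = N/n = 1056/16 = 66
student 1: 30
student 2: 30 + 66 = 96
student 3: 96 + 66 = 162
student 4: 162 + 66 = 228
student 5: 228 + 66 = 294
student 6: 294 + 66 = 360
student 7: 360 + 66 = 426
student 8: 426 + 66 = 492
student 9: 492 + 66 = 558
student 10: 558 + 66 = 624
student 11: 624 + 66 = 690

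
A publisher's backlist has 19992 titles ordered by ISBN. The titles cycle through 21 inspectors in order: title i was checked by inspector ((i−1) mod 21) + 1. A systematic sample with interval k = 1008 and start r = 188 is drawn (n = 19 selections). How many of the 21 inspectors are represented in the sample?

1

Consecutive selections differ by k = 1008, so their inspector numbers differ by 1008 mod 21 = 0.
gcd(1008, 21) = 21, so the sample visits 21/21 = 1 distinct residues mod 21.
Start 188 is inspector 20; the inspectors hit are 20.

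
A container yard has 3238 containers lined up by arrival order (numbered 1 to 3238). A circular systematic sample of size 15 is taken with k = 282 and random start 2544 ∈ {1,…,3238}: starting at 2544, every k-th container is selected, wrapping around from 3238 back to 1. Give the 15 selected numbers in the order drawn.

2544, 2826, 3108, 152, 434, 716, 998, 1280, 1562, 1844, 2126, 2408, 2690, 2972, 16

Selection 1: 2544
Selection 2: 2544 + 282 = 2826
Selection 3: 2826 + 282 = 3108
Selection 4: 3108 + 282 = 3390 → 3390 − 3238 = 152
Selection 5: 152 + 282 = 434
Selection 6: 434 + 282 = 716
Selection 7: 716 + 282 = 998
Selection 8: 998 + 282 = 1280
Selection 9: 1280 + 282 = 1562
Selection 10: 1562 + 282 = 1844
Selection 11: 1844 + 282 = 2126
Selection 12: 2126 + 282 = 2408
Selection 13: 2408 + 282 = 2690
Selection 14: 2690 + 282 = 2972
Selection 15: 2972 + 282 = 3254 → 3254 − 3238 = 16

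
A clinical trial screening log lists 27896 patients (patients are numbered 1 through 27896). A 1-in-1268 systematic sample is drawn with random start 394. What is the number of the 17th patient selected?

k = 1268
17th selection = r + (17−1)·k = 394 + 16×1268 = 394 + 20288 = 20682

20682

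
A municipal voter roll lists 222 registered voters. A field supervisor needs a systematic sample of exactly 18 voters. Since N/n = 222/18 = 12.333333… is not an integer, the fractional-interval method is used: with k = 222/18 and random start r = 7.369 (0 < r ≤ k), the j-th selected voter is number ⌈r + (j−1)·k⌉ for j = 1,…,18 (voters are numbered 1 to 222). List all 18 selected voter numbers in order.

8, 20, 33, 45, 57, 70, 82, 94, 107, 119, 131, 144, 156, 168, 181, 193, 205, 218

j=1: r + 0k = 7.369 → ⌈·⌉ = 8
j=2: r + 1k = 19.702333… → ⌈·⌉ = 20
j=3: r + 2k = 32.035666… → ⌈·⌉ = 33
j=4: r + 3k = 44.369 → ⌈·⌉ = 45
j=5: r + 4k = 56.702333… → ⌈·⌉ = 57
j=6: r + 5k = 69.035666… → ⌈·⌉ = 70
j=7: r + 6k = 81.369 → ⌈·⌉ = 82
j=8: r + 7k = 93.702333… → ⌈·⌉ = 94
j=9: r + 8k = 106.035666… → ⌈·⌉ = 107
j=10: r + 9k = 118.369 → ⌈·⌉ = 119
j=11: r + 10k = 130.702333… → ⌈·⌉ = 131
j=12: r + 11k = 143.035666… → ⌈·⌉ = 144
j=13: r + 12k = 155.369 → ⌈·⌉ = 156
j=14: r + 13k = 167.702333… → ⌈·⌉ = 168
j=15: r + 14k = 180.035666… → ⌈·⌉ = 181
j=16: r + 15k = 192.369 → ⌈·⌉ = 193
j=17: r + 16k = 204.702333… → ⌈·⌉ = 205
j=18: r + 17k = 217.035666… → ⌈·⌉ = 218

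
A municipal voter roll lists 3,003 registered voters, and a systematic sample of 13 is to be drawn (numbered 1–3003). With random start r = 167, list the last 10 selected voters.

k = N/n = 3003/13 = 231
4th selection = 167 + 3×231 = 860
5th: 860 + 231 = 1091
6th: 1091 + 231 = 1322
7th: 1322 + 231 = 1553
8th: 1553 + 231 = 1784
9th: 1784 + 231 = 2015
10th: 2015 + 231 = 2246
11th: 2246 + 231 = 2477
12th: 2477 + 231 = 2708
13th: 2708 + 231 = 2939

860, 1091, 1322, 1553, 1784, 2015, 2246, 2477, 2708, 2939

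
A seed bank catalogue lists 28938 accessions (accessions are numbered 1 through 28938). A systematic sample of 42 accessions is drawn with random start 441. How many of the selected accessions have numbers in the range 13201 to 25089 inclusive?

k = 28938/42 = 689
First selection ≥ 13201: 441 + ⌈(13201−441)/689⌉·689 = 441 + 19×689 = 13532
Last selection ≤ 25089: 441 + ⌊(25089−441)/689⌋·689 = 441 + 35×689 = 24556
Count = 35 − 19 + 1 = 17

17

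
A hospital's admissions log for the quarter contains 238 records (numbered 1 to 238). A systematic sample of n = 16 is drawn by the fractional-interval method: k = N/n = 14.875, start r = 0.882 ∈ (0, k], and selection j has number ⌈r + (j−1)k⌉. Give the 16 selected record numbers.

j=1: r + 0k = 0.882 → ⌈·⌉ = 1
j=2: r + 1k = 15.757 → ⌈·⌉ = 16
j=3: r + 2k = 30.632 → ⌈·⌉ = 31
j=4: r + 3k = 45.507 → ⌈·⌉ = 46
j=5: r + 4k = 60.382 → ⌈·⌉ = 61
j=6: r + 5k = 75.257 → ⌈·⌉ = 76
j=7: r + 6k = 90.132 → ⌈·⌉ = 91
j=8: r + 7k = 105.007 → ⌈·⌉ = 106
j=9: r + 8k = 119.882 → ⌈·⌉ = 120
j=10: r + 9k = 134.757 → ⌈·⌉ = 135
j=11: r + 10k = 149.632 → ⌈·⌉ = 150
j=12: r + 11k = 164.507 → ⌈·⌉ = 165
j=13: r + 12k = 179.382 → ⌈·⌉ = 180
j=14: r + 13k = 194.257 → ⌈·⌉ = 195
j=15: r + 14k = 209.132 → ⌈·⌉ = 210
j=16: r + 15k = 224.007 → ⌈·⌉ = 225

1, 16, 31, 46, 61, 76, 91, 106, 120, 135, 150, 165, 180, 195, 210, 225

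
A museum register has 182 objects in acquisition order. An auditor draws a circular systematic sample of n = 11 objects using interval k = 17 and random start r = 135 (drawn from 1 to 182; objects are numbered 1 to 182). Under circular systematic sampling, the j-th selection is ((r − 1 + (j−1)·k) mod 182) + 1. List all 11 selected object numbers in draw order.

Selection 1: 135
Selection 2: 135 + 17 = 152
Selection 3: 152 + 17 = 169
Selection 4: 169 + 17 = 186 → 186 − 182 = 4
Selection 5: 4 + 17 = 21
Selection 6: 21 + 17 = 38
Selection 7: 38 + 17 = 55
Selection 8: 55 + 17 = 72
Selection 9: 72 + 17 = 89
Selection 10: 89 + 17 = 106
Selection 11: 106 + 17 = 123

135, 152, 169, 4, 21, 38, 55, 72, 89, 106, 123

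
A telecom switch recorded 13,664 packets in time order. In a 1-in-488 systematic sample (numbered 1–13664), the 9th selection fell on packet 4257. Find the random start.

353

k = 488
r = 4257 − (9−1)×488 = 4257 − 3904 = 353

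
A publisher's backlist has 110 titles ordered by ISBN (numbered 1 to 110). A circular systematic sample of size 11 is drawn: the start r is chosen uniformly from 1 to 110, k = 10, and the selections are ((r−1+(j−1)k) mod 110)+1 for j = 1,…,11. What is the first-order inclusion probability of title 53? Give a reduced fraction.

1/10

For each position j, as r ranges over 1…110 the j-th selection hits every title exactly once, so title 53 is selected for exactly 11 of the 110 starts.
Inclusion probability = 11/110 = 1/10.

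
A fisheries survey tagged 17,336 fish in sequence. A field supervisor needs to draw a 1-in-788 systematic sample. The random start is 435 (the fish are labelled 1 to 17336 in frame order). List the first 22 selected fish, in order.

435, 1223, 2011, 2799, 3587, 4375, 5163, 5951, 6739, 7527, 8315, 9103, 9891, 10679, 11467, 12255, 13043, 13831, 14619, 15407, 16195, 16983

fish 1: 435
fish 2: 435 + 788 = 1223
fish 3: 1223 + 788 = 2011
fish 4: 2011 + 788 = 2799
fish 5: 2799 + 788 = 3587
fish 6: 3587 + 788 = 4375
fish 7: 4375 + 788 = 5163
fish 8: 5163 + 788 = 5951
fish 9: 5951 + 788 = 6739
fish 10: 6739 + 788 = 7527
fish 11: 7527 + 788 = 8315
fish 12: 8315 + 788 = 9103
fish 13: 9103 + 788 = 9891
fish 14: 9891 + 788 = 10679
fish 15: 10679 + 788 = 11467
fish 16: 11467 + 788 = 12255
fish 17: 12255 + 788 = 13043
fish 18: 13043 + 788 = 13831
fish 19: 13831 + 788 = 14619
fish 20: 14619 + 788 = 15407
fish 21: 15407 + 788 = 16195
fish 22: 16195 + 788 = 16983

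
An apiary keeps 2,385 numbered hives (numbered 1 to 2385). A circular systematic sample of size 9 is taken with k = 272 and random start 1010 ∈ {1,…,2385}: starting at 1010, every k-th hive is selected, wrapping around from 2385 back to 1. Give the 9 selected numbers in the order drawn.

Selection 1: 1010
Selection 2: 1010 + 272 = 1282
Selection 3: 1282 + 272 = 1554
Selection 4: 1554 + 272 = 1826
Selection 5: 1826 + 272 = 2098
Selection 6: 2098 + 272 = 2370
Selection 7: 2370 + 272 = 2642 → 2642 − 2385 = 257
Selection 8: 257 + 272 = 529
Selection 9: 529 + 272 = 801

1010, 1282, 1554, 1826, 2098, 2370, 257, 529, 801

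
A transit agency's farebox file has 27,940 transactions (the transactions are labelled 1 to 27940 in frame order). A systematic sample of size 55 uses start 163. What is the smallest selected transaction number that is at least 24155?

24547

k = 27940/55 = 508
Steps past start: ⌈(24155 − 163)/508⌉ = ⌈23992/508⌉ = 48
Selected transaction: 163 + 48×508 = 24547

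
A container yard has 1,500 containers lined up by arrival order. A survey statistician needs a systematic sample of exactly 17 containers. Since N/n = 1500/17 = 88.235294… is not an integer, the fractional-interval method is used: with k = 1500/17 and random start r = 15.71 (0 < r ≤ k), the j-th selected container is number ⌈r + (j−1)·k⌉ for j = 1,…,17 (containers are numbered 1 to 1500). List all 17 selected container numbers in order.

j=1: r + 0k = 15.71 → ⌈·⌉ = 16
j=2: r + 1k = 103.945294… → ⌈·⌉ = 104
j=3: r + 2k = 192.180588… → ⌈·⌉ = 193
j=4: r + 3k = 280.415882… → ⌈·⌉ = 281
j=5: r + 4k = 368.651176… → ⌈·⌉ = 369
j=6: r + 5k = 456.886470… → ⌈·⌉ = 457
j=7: r + 6k = 545.121764… → ⌈·⌉ = 546
j=8: r + 7k = 633.357058… → ⌈·⌉ = 634
j=9: r + 8k = 721.592352… → ⌈·⌉ = 722
j=10: r + 9k = 809.827647… → ⌈·⌉ = 810
j=11: r + 10k = 898.062941… → ⌈·⌉ = 899
j=12: r + 11k = 986.298235… → ⌈·⌉ = 987
j=13: r + 12k = 1074.533529… → ⌈·⌉ = 1075
j=14: r + 13k = 1162.768823… → ⌈·⌉ = 1163
j=15: r + 14k = 1251.004117… → ⌈·⌉ = 1252
j=16: r + 15k = 1339.239411… → ⌈·⌉ = 1340
j=17: r + 16k = 1427.474705… → ⌈·⌉ = 1428

16, 104, 193, 281, 369, 457, 546, 634, 722, 810, 899, 987, 1075, 1163, 1252, 1340, 1428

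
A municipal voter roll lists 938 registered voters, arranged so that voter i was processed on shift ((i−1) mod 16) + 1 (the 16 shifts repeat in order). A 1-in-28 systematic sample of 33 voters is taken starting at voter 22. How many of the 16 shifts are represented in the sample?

Consecutive selections differ by k = 28, so their shift numbers differ by 28 mod 16 = 12.
gcd(28, 16) = 4, so the sample visits 16/4 = 4 distinct residues mod 16.
Start 22 is shift 6; the shifts hit are 2, 6, 10, 14.

4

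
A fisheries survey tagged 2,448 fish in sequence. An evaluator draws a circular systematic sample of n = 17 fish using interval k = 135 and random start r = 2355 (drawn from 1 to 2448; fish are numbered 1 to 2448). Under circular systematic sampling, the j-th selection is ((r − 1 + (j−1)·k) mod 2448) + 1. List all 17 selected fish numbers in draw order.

Selection 1: 2355
Selection 2: 2355 + 135 = 2490 → 2490 − 2448 = 42
Selection 3: 42 + 135 = 177
Selection 4: 177 + 135 = 312
Selection 5: 312 + 135 = 447
Selection 6: 447 + 135 = 582
Selection 7: 582 + 135 = 717
Selection 8: 717 + 135 = 852
Selection 9: 852 + 135 = 987
Selection 10: 987 + 135 = 1122
Selection 11: 1122 + 135 = 1257
Selection 12: 1257 + 135 = 1392
Selection 13: 1392 + 135 = 1527
Selection 14: 1527 + 135 = 1662
Selection 15: 1662 + 135 = 1797
Selection 16: 1797 + 135 = 1932
Selection 17: 1932 + 135 = 2067

2355, 42, 177, 312, 447, 582, 717, 852, 987, 1122, 1257, 1392, 1527, 1662, 1797, 1932, 2067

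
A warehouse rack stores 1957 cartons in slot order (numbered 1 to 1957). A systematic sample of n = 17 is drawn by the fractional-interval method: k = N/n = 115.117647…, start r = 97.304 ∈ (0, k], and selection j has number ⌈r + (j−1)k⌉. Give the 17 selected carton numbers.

98, 213, 328, 443, 558, 673, 789, 904, 1019, 1134, 1249, 1364, 1479, 1594, 1709, 1825, 1940

j=1: r + 0k = 97.304 → ⌈·⌉ = 98
j=2: r + 1k = 212.421647… → ⌈·⌉ = 213
j=3: r + 2k = 327.539294… → ⌈·⌉ = 328
j=4: r + 3k = 442.656941… → ⌈·⌉ = 443
j=5: r + 4k = 557.774588… → ⌈·⌉ = 558
j=6: r + 5k = 672.892235… → ⌈·⌉ = 673
j=7: r + 6k = 788.009882… → ⌈·⌉ = 789
j=8: r + 7k = 903.127529… → ⌈·⌉ = 904
j=9: r + 8k = 1018.245176… → ⌈·⌉ = 1019
j=10: r + 9k = 1133.362823… → ⌈·⌉ = 1134
j=11: r + 10k = 1248.480470… → ⌈·⌉ = 1249
j=12: r + 11k = 1363.598117… → ⌈·⌉ = 1364
j=13: r + 12k = 1478.715764… → ⌈·⌉ = 1479
j=14: r + 13k = 1593.833411… → ⌈·⌉ = 1594
j=15: r + 14k = 1708.951058… → ⌈·⌉ = 1709
j=16: r + 15k = 1824.068705… → ⌈·⌉ = 1825
j=17: r + 16k = 1939.186352… → ⌈·⌉ = 1940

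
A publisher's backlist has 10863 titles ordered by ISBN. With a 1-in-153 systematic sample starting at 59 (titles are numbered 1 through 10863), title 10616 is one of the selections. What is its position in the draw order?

k = 153
position = (10616 − 59)/153 + 1 = 10557/153 + 1 = 69 + 1 = 70

70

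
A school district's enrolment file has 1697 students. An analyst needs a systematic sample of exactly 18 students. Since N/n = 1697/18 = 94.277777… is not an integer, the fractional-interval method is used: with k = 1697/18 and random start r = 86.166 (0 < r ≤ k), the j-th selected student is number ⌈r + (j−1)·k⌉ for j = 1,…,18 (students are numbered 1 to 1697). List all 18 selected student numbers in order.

j=1: r + 0k = 86.166 → ⌈·⌉ = 87
j=2: r + 1k = 180.443777… → ⌈·⌉ = 181
j=3: r + 2k = 274.721555… → ⌈·⌉ = 275
j=4: r + 3k = 368.999333… → ⌈·⌉ = 369
j=5: r + 4k = 463.277111… → ⌈·⌉ = 464
j=6: r + 5k = 557.554888… → ⌈·⌉ = 558
j=7: r + 6k = 651.832666… → ⌈·⌉ = 652
j=8: r + 7k = 746.110444… → ⌈·⌉ = 747
j=9: r + 8k = 840.388222… → ⌈·⌉ = 841
j=10: r + 9k = 934.666 → ⌈·⌉ = 935
j=11: r + 10k = 1028.943777… → ⌈·⌉ = 1029
j=12: r + 11k = 1123.221555… → ⌈·⌉ = 1124
j=13: r + 12k = 1217.499333… → ⌈·⌉ = 1218
j=14: r + 13k = 1311.777111… → ⌈·⌉ = 1312
j=15: r + 14k = 1406.054888… → ⌈·⌉ = 1407
j=16: r + 15k = 1500.332666… → ⌈·⌉ = 1501
j=17: r + 16k = 1594.610444… → ⌈·⌉ = 1595
j=18: r + 17k = 1688.888222… → ⌈·⌉ = 1689

87, 181, 275, 369, 464, 558, 652, 747, 841, 935, 1029, 1124, 1218, 1312, 1407, 1501, 1595, 1689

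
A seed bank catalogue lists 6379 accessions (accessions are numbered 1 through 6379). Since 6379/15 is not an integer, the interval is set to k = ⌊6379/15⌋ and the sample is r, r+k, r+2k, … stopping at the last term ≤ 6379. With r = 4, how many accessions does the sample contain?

16

k = ⌊6379/15⌋ = 425
Achieved size = ⌊(6379 − 4)/425⌋ + 1 = ⌊6375/425⌋ + 1 = 15 + 1 = 16
(last selection: 4 + 15×425 = 6379 ≤ 6379; next would be 6804 > 6379)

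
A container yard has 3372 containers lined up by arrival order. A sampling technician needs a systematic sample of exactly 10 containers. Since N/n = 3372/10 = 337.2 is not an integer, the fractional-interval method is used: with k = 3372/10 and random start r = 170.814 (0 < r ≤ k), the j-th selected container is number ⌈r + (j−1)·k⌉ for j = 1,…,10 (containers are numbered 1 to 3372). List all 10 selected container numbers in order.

171, 509, 846, 1183, 1520, 1857, 2195, 2532, 2869, 3206

j=1: r + 0k = 170.814 → ⌈·⌉ = 171
j=2: r + 1k = 508.014 → ⌈·⌉ = 509
j=3: r + 2k = 845.214 → ⌈·⌉ = 846
j=4: r + 3k = 1182.414 → ⌈·⌉ = 1183
j=5: r + 4k = 1519.614 → ⌈·⌉ = 1520
j=6: r + 5k = 1856.814 → ⌈·⌉ = 1857
j=7: r + 6k = 2194.014 → ⌈·⌉ = 2195
j=8: r + 7k = 2531.214 → ⌈·⌉ = 2532
j=9: r + 8k = 2868.414 → ⌈·⌉ = 2869
j=10: r + 9k = 3205.614 → ⌈·⌉ = 3206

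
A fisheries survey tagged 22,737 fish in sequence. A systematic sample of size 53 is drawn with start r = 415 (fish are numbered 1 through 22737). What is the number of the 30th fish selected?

k = 22737/53 = 429
30th selection = r + (30−1)·k = 415 + 29×429 = 415 + 12441 = 12856

12856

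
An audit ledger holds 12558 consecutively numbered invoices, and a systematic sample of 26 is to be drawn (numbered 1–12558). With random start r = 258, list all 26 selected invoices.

258, 741, 1224, 1707, 2190, 2673, 3156, 3639, 4122, 4605, 5088, 5571, 6054, 6537, 7020, 7503, 7986, 8469, 8952, 9435, 9918, 10401, 10884, 11367, 11850, 12333

k = N/n = 12558/26 = 483
invoice 1: 258
invoice 2: 258 + 483 = 741
invoice 3: 741 + 483 = 1224
invoice 4: 1224 + 483 = 1707
invoice 5: 1707 + 483 = 2190
invoice 6: 2190 + 483 = 2673
invoice 7: 2673 + 483 = 3156
invoice 8: 3156 + 483 = 3639
invoice 9: 3639 + 483 = 4122
invoice 10: 4122 + 483 = 4605
invoice 11: 4605 + 483 = 5088
invoice 12: 5088 + 483 = 5571
invoice 13: 5571 + 483 = 6054
invoice 14: 6054 + 483 = 6537
invoice 15: 6537 + 483 = 7020
invoice 16: 7020 + 483 = 7503
invoice 17: 7503 + 483 = 7986
invoice 18: 7986 + 483 = 8469
invoice 19: 8469 + 483 = 8952
invoice 20: 8952 + 483 = 9435
invoice 21: 9435 + 483 = 9918
invoice 22: 9918 + 483 = 10401
invoice 23: 10401 + 483 = 10884
invoice 24: 10884 + 483 = 11367
invoice 25: 11367 + 483 = 11850
invoice 26: 11850 + 483 = 12333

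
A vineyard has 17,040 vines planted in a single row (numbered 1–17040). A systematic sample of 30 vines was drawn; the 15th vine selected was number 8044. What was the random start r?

92

k = 17040/30 = 568
r = 8044 − (15−1)×568 = 8044 − 7952 = 92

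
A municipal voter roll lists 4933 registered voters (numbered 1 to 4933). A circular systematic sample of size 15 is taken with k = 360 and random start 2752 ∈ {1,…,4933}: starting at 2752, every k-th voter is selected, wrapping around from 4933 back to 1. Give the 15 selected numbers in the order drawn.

Selection 1: 2752
Selection 2: 2752 + 360 = 3112
Selection 3: 3112 + 360 = 3472
Selection 4: 3472 + 360 = 3832
Selection 5: 3832 + 360 = 4192
Selection 6: 4192 + 360 = 4552
Selection 7: 4552 + 360 = 4912
Selection 8: 4912 + 360 = 5272 → 5272 − 4933 = 339
Selection 9: 339 + 360 = 699
Selection 10: 699 + 360 = 1059
Selection 11: 1059 + 360 = 1419
Selection 12: 1419 + 360 = 1779
Selection 13: 1779 + 360 = 2139
Selection 14: 2139 + 360 = 2499
Selection 15: 2499 + 360 = 2859

2752, 3112, 3472, 3832, 4192, 4552, 4912, 339, 699, 1059, 1419, 1779, 2139, 2499, 2859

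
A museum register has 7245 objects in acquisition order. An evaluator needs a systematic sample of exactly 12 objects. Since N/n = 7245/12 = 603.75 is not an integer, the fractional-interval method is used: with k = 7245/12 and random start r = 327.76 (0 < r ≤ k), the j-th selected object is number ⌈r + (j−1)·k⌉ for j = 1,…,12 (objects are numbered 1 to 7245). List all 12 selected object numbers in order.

j=1: r + 0k = 327.76 → ⌈·⌉ = 328
j=2: r + 1k = 931.51 → ⌈·⌉ = 932
j=3: r + 2k = 1535.26 → ⌈·⌉ = 1536
j=4: r + 3k = 2139.01 → ⌈·⌉ = 2140
j=5: r + 4k = 2742.76 → ⌈·⌉ = 2743
j=6: r + 5k = 3346.51 → ⌈·⌉ = 3347
j=7: r + 6k = 3950.26 → ⌈·⌉ = 3951
j=8: r + 7k = 4554.01 → ⌈·⌉ = 4555
j=9: r + 8k = 5157.76 → ⌈·⌉ = 5158
j=10: r + 9k = 5761.51 → ⌈·⌉ = 5762
j=11: r + 10k = 6365.26 → ⌈·⌉ = 6366
j=12: r + 11k = 6969.01 → ⌈·⌉ = 6970

328, 932, 1536, 2140, 2743, 3347, 3951, 4555, 5158, 5762, 6366, 6970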